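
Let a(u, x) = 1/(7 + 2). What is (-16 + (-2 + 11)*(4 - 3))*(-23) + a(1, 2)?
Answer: 1450/9 ≈ 161.11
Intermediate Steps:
a(u, x) = ⅑ (a(u, x) = 1/9 = ⅑)
(-16 + (-2 + 11)*(4 - 3))*(-23) + a(1, 2) = (-16 + (-2 + 11)*(4 - 3))*(-23) + ⅑ = (-16 + 9*1)*(-23) + ⅑ = (-16 + 9)*(-23) + ⅑ = -7*(-23) + ⅑ = 161 + ⅑ = 1450/9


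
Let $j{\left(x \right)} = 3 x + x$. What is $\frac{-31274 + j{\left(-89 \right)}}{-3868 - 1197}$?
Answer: $\frac{6326}{1013} \approx 6.2448$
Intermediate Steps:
$j{\left(x \right)} = 4 x$
$\frac{-31274 + j{\left(-89 \right)}}{-3868 - 1197} = \frac{-31274 + 4 \left(-89\right)}{-3868 - 1197} = \frac{-31274 - 356}{-5065} = \left(-31630\right) \left(- \frac{1}{5065}\right) = \frac{6326}{1013}$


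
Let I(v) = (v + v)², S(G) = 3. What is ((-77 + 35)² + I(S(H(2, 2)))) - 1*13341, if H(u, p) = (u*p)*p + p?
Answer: -11541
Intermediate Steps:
H(u, p) = p + u*p² (H(u, p) = (p*u)*p + p = u*p² + p = p + u*p²)
I(v) = 4*v² (I(v) = (2*v)² = 4*v²)
((-77 + 35)² + I(S(H(2, 2)))) - 1*13341 = ((-77 + 35)² + 4*3²) - 1*13341 = ((-42)² + 4*9) - 13341 = (1764 + 36) - 13341 = 1800 - 13341 = -11541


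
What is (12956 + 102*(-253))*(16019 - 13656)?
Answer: -30364550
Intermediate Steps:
(12956 + 102*(-253))*(16019 - 13656) = (12956 - 25806)*2363 = -12850*2363 = -30364550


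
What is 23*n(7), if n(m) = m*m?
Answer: 1127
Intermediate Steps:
n(m) = m²
23*n(7) = 23*7² = 23*49 = 1127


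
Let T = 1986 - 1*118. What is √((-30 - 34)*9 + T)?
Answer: 2*√323 ≈ 35.944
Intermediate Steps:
T = 1868 (T = 1986 - 118 = 1868)
√((-30 - 34)*9 + T) = √((-30 - 34)*9 + 1868) = √(-64*9 + 1868) = √(-576 + 1868) = √1292 = 2*√323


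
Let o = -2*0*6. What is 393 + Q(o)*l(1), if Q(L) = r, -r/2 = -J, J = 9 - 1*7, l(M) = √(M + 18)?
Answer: 393 + 4*√19 ≈ 410.44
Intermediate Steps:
l(M) = √(18 + M)
o = 0 (o = 0*6 = 0)
J = 2 (J = 9 - 7 = 2)
r = 4 (r = -(-2)*2 = -2*(-2) = 4)
Q(L) = 4
393 + Q(o)*l(1) = 393 + 4*√(18 + 1) = 393 + 4*√19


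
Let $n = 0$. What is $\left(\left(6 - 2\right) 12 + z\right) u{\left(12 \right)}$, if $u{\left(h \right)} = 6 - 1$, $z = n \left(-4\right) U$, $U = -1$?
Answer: $240$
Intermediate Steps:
$z = 0$ ($z = 0 \left(-4\right) \left(-1\right) = 0 \left(-1\right) = 0$)
$u{\left(h \right)} = 5$
$\left(\left(6 - 2\right) 12 + z\right) u{\left(12 \right)} = \left(\left(6 - 2\right) 12 + 0\right) 5 = \left(4 \cdot 12 + 0\right) 5 = \left(48 + 0\right) 5 = 48 \cdot 5 = 240$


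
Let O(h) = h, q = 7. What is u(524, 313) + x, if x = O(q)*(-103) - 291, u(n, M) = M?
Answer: -699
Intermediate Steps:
x = -1012 (x = 7*(-103) - 291 = -721 - 291 = -1012)
u(524, 313) + x = 313 - 1012 = -699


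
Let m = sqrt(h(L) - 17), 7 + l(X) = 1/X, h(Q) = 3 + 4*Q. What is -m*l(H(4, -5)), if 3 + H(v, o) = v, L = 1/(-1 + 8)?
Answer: 6*I*sqrt(658)/7 ≈ 21.987*I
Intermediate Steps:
L = 1/7 ≈ 0.14286
H(v, o) = -3 + v
l(X) = -7 + 1/X
m = I*sqrt(658)/7 (m = sqrt((3 + 4*(1/7)) - 17) = sqrt((3 + 4/7) - 17) = sqrt(25/7 - 17) = sqrt(-94/7) = I*sqrt(658)/7 ≈ 3.6645*I)
-m*l(H(4, -5)) = -I*sqrt(658)/7*(-7 + 1/(-3 + 4)) = -I*sqrt(658)/7*(-7 + 1/1) = -I*sqrt(658)/7*(-7 + 1) = -I*sqrt(658)/7*(-6) = -(-6)*I*sqrt(658)/7 = 6*I*sqrt(658)/7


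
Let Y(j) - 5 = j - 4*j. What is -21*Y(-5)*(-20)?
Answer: 8400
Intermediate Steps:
Y(j) = 5 - 3*j (Y(j) = 5 + (j - 4*j) = 5 - 3*j)
-21*Y(-5)*(-20) = -21*(5 - 3*(-5))*(-20) = -21*(5 + 15)*(-20) = -21*20*(-20) = -420*(-20) = 8400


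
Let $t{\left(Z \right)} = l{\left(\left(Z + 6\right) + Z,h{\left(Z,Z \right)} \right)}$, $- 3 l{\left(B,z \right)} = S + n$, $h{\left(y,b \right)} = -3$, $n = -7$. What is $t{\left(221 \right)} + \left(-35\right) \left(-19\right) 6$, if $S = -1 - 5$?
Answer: $\frac{11983}{3} \approx 3994.3$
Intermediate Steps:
$S = -6$
$l{\left(B,z \right)} = \frac{13}{3}$ ($l{\left(B,z \right)} = - \frac{-6 - 7}{3} = \left(- \frac{1}{3}\right) \left(-13\right) = \frac{13}{3}$)
$t{\left(Z \right)} = \frac{13}{3}$
$t{\left(221 \right)} + \left(-35\right) \left(-19\right) 6 = \frac{13}{3} + \left(-35\right) \left(-19\right) 6 = \frac{13}{3} + 665 \cdot 6 = \frac{13}{3} + 3990 = \frac{11983}{3}$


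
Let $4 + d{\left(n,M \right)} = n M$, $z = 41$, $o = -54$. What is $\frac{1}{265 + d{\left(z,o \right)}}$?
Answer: $- \frac{1}{1953} \approx -0.00051203$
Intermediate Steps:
$d{\left(n,M \right)} = -4 + M n$ ($d{\left(n,M \right)} = -4 + n M = -4 + M n$)
$\frac{1}{265 + d{\left(z,o \right)}} = \frac{1}{265 - 2218} = \frac{1}{-1953} = - \frac{1}{1953}$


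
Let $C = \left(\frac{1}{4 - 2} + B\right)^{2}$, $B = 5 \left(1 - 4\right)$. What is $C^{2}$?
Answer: $\frac{707281}{16} \approx 44205.0$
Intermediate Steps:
$B = -15$ ($B = 5 \left(-3\right) = -15$)
$C = \frac{841}{4}$ ($C = \left(\frac{1}{4 - 2} - 15\right)^{2} = \left(\frac{1}{2} - 15\right)^{2} = \left(- \frac{29}{2}\right)^{2} = \frac{841}{4} \approx 210.25$)
$C^{2} = \left(\frac{841}{4}\right)^{2} = \frac{707281}{16}$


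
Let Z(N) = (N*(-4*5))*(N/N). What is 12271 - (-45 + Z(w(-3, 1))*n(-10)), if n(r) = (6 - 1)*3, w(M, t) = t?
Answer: 12616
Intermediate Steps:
n(r) = 15 (n(r) = 5*3 = 15)
Z(N) = -20*N (Z(N) = (N*(-20))*1 = -20*N*1 = -20*N)
12271 - (-45 + Z(w(-3, 1))*n(-10)) = 12271 - (-45 - 20*1*15) = 12271 - (-45 - 20*15) = 12271 - (-45 - 300) = 12271 - 1*(-345) = 12271 + 345 = 12616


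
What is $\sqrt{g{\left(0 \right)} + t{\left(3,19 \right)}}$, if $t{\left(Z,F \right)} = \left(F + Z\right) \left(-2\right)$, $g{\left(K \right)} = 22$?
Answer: $i \sqrt{22} \approx 4.6904 i$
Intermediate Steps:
$t{\left(Z,F \right)} = - 2 F - 2 Z$
$\sqrt{g{\left(0 \right)} + t{\left(3,19 \right)}} = \sqrt{22 - 44} = \sqrt{-22} = i \sqrt{22}$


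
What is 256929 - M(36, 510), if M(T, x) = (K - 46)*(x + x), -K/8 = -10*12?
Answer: -675351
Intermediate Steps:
K = 960 (K = -(-80)*12 = -8*(-120) = 960)
M(T, x) = 1828*x (M(T, x) = (960 - 46)*(x + x) = 914*(2*x) = 1828*x)
256929 - M(36, 510) = 256929 - 1828*510 = 256929 - 1*932280 = 256929 - 932280 = -675351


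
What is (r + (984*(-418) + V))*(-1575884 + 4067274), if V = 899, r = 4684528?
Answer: 10648487369850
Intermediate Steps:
(r + (984*(-418) + V))*(-1575884 + 4067274) = (4684528 + (984*(-418) + 899))*(-1575884 + 4067274) = (4684528 + (-411312 + 899))*2491390 = (4684528 - 410413)*2491390 = 4274115*2491390 = 10648487369850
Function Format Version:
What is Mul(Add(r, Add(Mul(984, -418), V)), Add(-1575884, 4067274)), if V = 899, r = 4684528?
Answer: 10648487369850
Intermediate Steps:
Mul(Add(r, Add(Mul(984, -418), V)), Add(-1575884, 4067274)) = Mul(Add(4684528, Add(Mul(984, -418), 899)), Add(-1575884, 4067274)) = Mul(Add(4684528, Add(-411312, 899)), 2491390) = Mul(Add(4684528, -410413), 2491390) = Mul(4274115, 2491390) = 10648487369850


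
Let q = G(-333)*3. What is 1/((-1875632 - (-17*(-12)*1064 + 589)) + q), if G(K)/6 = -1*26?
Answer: -1/2093745 ≈ -4.7761e-7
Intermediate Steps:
G(K) = -156 (G(K) = 6*(-1*26) = 6*(-26) = -156)
q = -468 (q = -156*3 = -468)
1/((-1875632 - (-17*(-12)*1064 + 589)) + q) = 1/((-1875632 - (-17*(-12)*1064 + 589)) - 468) = 1/((-1875632 - (204*1064 + 589)) - 468) = 1/((-1875632 - (217056 + 589)) - 468) = 1/((-1875632 - 1*217645) - 468) = 1/((-1875632 - 217645) - 468) = 1/(-2093277 - 468) = 1/(-2093745) = -1/2093745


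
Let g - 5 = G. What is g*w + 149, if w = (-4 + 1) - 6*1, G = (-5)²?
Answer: -121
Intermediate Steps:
G = 25
w = -9 (w = -3 - 6 = -9)
g = 30 (g = 5 + 25 = 30)
g*w + 149 = 30*(-9) + 149 = -270 + 149 = -121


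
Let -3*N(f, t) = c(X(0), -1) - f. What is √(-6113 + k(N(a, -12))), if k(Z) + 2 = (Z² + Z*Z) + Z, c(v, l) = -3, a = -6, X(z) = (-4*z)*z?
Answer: I*√6114 ≈ 78.192*I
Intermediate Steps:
X(z) = -4*z²
N(f, t) = 1 + f/3 (N(f, t) = -(-3 - f)/3 = 1 + f/3)
k(Z) = -2 + Z + 2*Z² (k(Z) = -2 + ((Z² + Z*Z) + Z) = -2 + ((Z² + Z²) + Z) = -2 + (2*Z² + Z) = -2 + (Z + 2*Z²) = -2 + Z + 2*Z²)
√(-6113 + k(N(a, -12))) = √(-6113 + (-2 + (1 + (⅓)*(-6)) + 2*(1 + (⅓)*(-6))²)) = √(-6113 + (-2 + (1 - 2) + 2*(1 - 2)²)) = √(-6113 + (-2 - 1 + 2*(-1)²)) = √(-6113 + (-2 - 1 + 2*1)) = √(-6113 + (-2 - 1 + 2)) = √(-6113 - 1) = √(-6114) = I*√6114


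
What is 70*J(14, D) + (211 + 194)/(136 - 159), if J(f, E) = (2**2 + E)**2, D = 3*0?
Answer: 25355/23 ≈ 1102.4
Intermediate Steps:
D = 0
J(f, E) = (4 + E)**2
70*J(14, D) + (211 + 194)/(136 - 159) = 70*(4 + 0)**2 + (211 + 194)/(136 - 159) = 70*4**2 + 405/(-23) = 70*16 + 405*(-1/23) = 1120 - 405/23 = 25355/23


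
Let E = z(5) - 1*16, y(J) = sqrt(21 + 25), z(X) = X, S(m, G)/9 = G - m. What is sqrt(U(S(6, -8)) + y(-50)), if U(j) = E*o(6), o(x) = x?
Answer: sqrt(-66 + sqrt(46)) ≈ 7.6953*I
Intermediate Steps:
S(m, G) = -9*m + 9*G (S(m, G) = 9*(G - m) = -9*m + 9*G)
y(J) = sqrt(46)
E = -11 (E = 5 - 1*16 = 5 - 16 = -11)
U(j) = -66 (U(j) = -11*6 = -66)
sqrt(U(S(6, -8)) + y(-50)) = sqrt(-66 + sqrt(46))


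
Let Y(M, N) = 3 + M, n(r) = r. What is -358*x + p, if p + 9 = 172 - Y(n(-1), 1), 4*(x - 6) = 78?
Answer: -8968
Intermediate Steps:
x = 51/2 (x = 6 + (1/4)*78 = 6 + 39/2 = 51/2 ≈ 25.500)
p = 161 (p = -9 + (172 - (3 - 1)) = -9 + (172 - 1*2) = -9 + (172 - 2) = -9 + 170 = 161)
-358*x + p = -358*51/2 + 161 = -9129 + 161 = -8968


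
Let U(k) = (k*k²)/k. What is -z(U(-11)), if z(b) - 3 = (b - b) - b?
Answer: 118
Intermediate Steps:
U(k) = k² (U(k) = k³/k = k²)
z(b) = 3 - b (z(b) = 3 + ((b - b) - b) = 3 + (0 - b) = 3 - b)
-z(U(-11)) = -(3 - 1*(-11)²) = -(3 - 1*121) = -(3 - 121) = -1*(-118) = 118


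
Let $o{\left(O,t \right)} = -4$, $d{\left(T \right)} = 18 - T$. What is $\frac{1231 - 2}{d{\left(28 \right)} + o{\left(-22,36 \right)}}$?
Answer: $- \frac{1229}{14} \approx -87.786$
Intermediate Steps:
$\frac{1231 - 2}{d{\left(28 \right)} + o{\left(-22,36 \right)}} = \frac{1231 - 2}{\left(18 - 28\right) - 4} = \frac{1229}{\left(18 - 28\right) - 4} = \frac{1229}{-10 - 4} = \frac{1229}{-14} = 1229 \left(- \frac{1}{14}\right) = - \frac{1229}{14}$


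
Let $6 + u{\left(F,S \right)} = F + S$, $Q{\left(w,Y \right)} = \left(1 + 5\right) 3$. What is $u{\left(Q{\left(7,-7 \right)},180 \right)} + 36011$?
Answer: $36203$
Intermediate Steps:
$Q{\left(w,Y \right)} = 18$ ($Q{\left(w,Y \right)} = 6 \cdot 3 = 18$)
$u{\left(F,S \right)} = -6 + F + S$ ($u{\left(F,S \right)} = -6 + \left(F + S\right) = -6 + F + S$)
$u{\left(Q{\left(7,-7 \right)},180 \right)} + 36011 = \left(-6 + 18 + 180\right) + 36011 = 192 + 36011 = 36203$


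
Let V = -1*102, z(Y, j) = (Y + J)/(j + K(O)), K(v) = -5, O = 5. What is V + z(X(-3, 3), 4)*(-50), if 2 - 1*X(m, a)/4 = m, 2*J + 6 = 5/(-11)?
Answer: 8103/11 ≈ 736.64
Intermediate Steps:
J = -71/22 (J = -3 + (5/(-11))/2 = -3 + (5*(-1/11))/2 = -3 + (½)*(-5/11) = -3 - 5/22 = -71/22 ≈ -3.2273)
X(m, a) = 8 - 4*m
z(Y, j) = (-71/22 + Y)/(-5 + j) (z(Y, j) = (Y - 71/22)/(j - 5) = (-71/22 + Y)/(-5 + j))
V = -102
V + z(X(-3, 3), 4)*(-50) = -102 + ((-71/22 + (8 - 4*(-3)))/(-5 + 4))*(-50) = -102 + ((-71/22 + (8 + 12))/(-1))*(-50) = -102 - (-71/22 + 20)*(-50) = -102 - 1*369/22*(-50) = -102 - 369/22*(-50) = -102 + 9225/11 = 8103/11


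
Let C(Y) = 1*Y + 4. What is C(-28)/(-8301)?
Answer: 8/2767 ≈ 0.0028912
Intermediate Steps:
C(Y) = 4 + Y (C(Y) = Y + 4 = 4 + Y)
C(-28)/(-8301) = (4 - 28)/(-8301) = -24*(-1/8301) = 8/2767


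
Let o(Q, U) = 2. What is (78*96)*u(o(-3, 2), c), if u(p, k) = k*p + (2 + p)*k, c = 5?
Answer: 224640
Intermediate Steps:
u(p, k) = k*p + k*(2 + p)
(78*96)*u(o(-3, 2), c) = (78*96)*(2*5*(1 + 2)) = 7488*(2*5*3) = 7488*30 = 224640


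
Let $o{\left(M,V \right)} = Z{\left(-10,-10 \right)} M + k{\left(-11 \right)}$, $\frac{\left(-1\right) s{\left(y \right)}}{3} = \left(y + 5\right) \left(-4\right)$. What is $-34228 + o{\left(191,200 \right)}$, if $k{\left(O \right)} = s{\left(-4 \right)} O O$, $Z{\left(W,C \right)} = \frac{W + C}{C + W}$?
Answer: $-32585$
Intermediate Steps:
$Z{\left(W,C \right)} = 1$ ($Z{\left(W,C \right)} = \frac{C + W}{C + W} = 1$)
$s{\left(y \right)} = 60 + 12 y$ ($s{\left(y \right)} = - 3 \left(y + 5\right) \left(-4\right) = - 3 \left(5 + y\right) \left(-4\right) = - 3 \left(-20 - 4 y\right) = 60 + 12 y$)
$k{\left(O \right)} = 12 O^{2}$ ($k{\left(O \right)} = \left(60 + 12 \left(-4\right)\right) O O = \left(60 - 48\right) O O = 12 O O = 12 O^{2}$)
$o{\left(M,V \right)} = 1452 + M$ ($o{\left(M,V \right)} = 1 M + 12 \left(-11\right)^{2} = M + 12 \cdot 121 = M + 1452 = 1452 + M$)
$-34228 + o{\left(191,200 \right)} = -34228 + \left(1452 + 191\right) = -34228 + 1643 = -32585$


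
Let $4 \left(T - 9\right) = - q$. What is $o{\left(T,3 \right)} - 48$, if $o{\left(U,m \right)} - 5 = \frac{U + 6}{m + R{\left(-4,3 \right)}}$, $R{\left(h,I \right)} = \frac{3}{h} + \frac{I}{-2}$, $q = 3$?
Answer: $-24$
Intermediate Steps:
$R{\left(h,I \right)} = \frac{3}{h} - \frac{I}{2}$ ($R{\left(h,I \right)} = \frac{3}{h} + I \left(- \frac{1}{2}\right) = \frac{3}{h} - \frac{I}{2}$)
$T = \frac{33}{4}$ ($T = 9 + \frac{\left(-1\right) 3}{4} = 9 + \frac{1}{4} \left(-3\right) = 9 - \frac{3}{4} = \frac{33}{4} \approx 8.25$)
$o{\left(U,m \right)} = 5 + \frac{6 + U}{- \frac{9}{4} + m}$ ($o{\left(U,m \right)} = 5 + \frac{U + 6}{m + \left(\frac{3}{-4} - \frac{3}{2}\right)} = 5 + \frac{6 + U}{m + \left(3 \left(- \frac{1}{4}\right) - \frac{3}{2}\right)} = 5 + \frac{6 + U}{m - \frac{9}{4}} = 5 + \frac{6 + U}{- \frac{9}{4} + m}$)
$o{\left(T,3 \right)} - 48 = \frac{-21 + 4 \cdot \frac{33}{4} + 20 \cdot 3}{-9 + 4 \cdot 3} - 48 = \frac{-21 + 33 + 60}{-9 + 12} - 48 = \frac{1}{3} \cdot 72 - 48 = 24 - 48 = -24$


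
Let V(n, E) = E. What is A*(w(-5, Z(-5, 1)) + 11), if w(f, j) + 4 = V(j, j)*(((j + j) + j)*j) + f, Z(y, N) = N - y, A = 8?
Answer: 5200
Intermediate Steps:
w(f, j) = -4 + f + 3*j**3 (w(f, j) = -4 + (j*(((j + j) + j)*j) + f) = -4 + (j*((2*j + j)*j) + f) = -4 + (j*((3*j)*j) + f) = -4 + (j*(3*j**2) + f) = -4 + (3*j**3 + f) = -4 + (f + 3*j**3) = -4 + f + 3*j**3)
A*(w(-5, Z(-5, 1)) + 11) = 8*((-4 - 5 + 3*(1 - 1*(-5))**3) + 11) = 8*((-4 - 5 + 3*(1 + 5)**3) + 11) = 8*((-4 - 5 + 3*6**3) + 11) = 8*((-4 - 5 + 3*216) + 11) = 8*((-4 - 5 + 648) + 11) = 8*(639 + 11) = 8*650 = 5200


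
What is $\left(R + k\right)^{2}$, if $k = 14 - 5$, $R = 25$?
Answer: $1156$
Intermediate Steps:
$k = 9$
$\left(R + k\right)^{2} = \left(25 + 9\right)^{2} = 34^{2} = 1156$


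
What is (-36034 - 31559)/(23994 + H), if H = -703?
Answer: -67593/23291 ≈ -2.9021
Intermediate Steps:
(-36034 - 31559)/(23994 + H) = (-36034 - 31559)/(23994 - 703) = -67593/23291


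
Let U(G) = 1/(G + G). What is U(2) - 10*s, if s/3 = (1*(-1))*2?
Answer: 241/4 ≈ 60.250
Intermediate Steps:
U(G) = 1/(2*G)
s = -6 (s = 3*((1*(-1))*2) = 3*(-1*2) = 3*(-2) = -6)
U(2) - 10*s = (½)/2 - 10*(-6) = (½)*(½) + 60 = ¼ + 60 = 241/4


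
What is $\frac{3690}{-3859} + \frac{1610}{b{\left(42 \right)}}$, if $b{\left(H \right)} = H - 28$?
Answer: $\frac{440095}{3859} \approx 114.04$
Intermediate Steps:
$b{\left(H \right)} = -28 + H$ ($b{\left(H \right)} = H - 28 = -28 + H$)
$\frac{3690}{-3859} + \frac{1610}{b{\left(42 \right)}} = \frac{3690}{-3859} + \frac{1610}{-28 + 42} = 3690 \left(- \frac{1}{3859}\right) + \frac{1610}{14} = - \frac{3690}{3859} + 1610 \cdot \frac{1}{14} = - \frac{3690}{3859} + 115 = \frac{440095}{3859}$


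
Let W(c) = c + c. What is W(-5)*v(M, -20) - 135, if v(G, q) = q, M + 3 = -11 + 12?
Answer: 65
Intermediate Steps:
W(c) = 2*c
M = -2 (M = -3 + (-11 + 12) = -3 + 1 = -2)
W(-5)*v(M, -20) - 135 = (2*(-5))*(-20) - 135 = -10*(-20) - 135 = 200 - 135 = 65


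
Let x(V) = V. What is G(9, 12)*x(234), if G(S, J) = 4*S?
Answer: 8424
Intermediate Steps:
G(9, 12)*x(234) = (4*9)*234 = 36*234 = 8424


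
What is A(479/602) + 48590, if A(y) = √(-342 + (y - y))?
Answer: 48590 + 3*I*√38 ≈ 48590.0 + 18.493*I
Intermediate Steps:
A(y) = 3*I*√38 (A(y) = √(-342 + 0) = √(-342) = 3*I*√38)
A(479/602) + 48590 = 3*I*√38 + 48590 = 48590 + 3*I*√38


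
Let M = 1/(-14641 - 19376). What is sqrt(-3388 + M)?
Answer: I*sqrt(3920445541149)/34017 ≈ 58.207*I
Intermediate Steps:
M = -1/34017 (M = 1/(-34017) = -1/34017 ≈ -2.9397e-5)
sqrt(-3388 + M) = sqrt(-3388 - 1/34017) = sqrt(-115249597/34017) = I*sqrt(3920445541149)/34017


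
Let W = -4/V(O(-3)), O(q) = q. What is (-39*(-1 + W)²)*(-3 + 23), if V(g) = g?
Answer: -260/3 ≈ -86.667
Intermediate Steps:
W = 4/3 (W = -4/(-3) = -4*(-⅓) = 4/3 ≈ 1.3333)
(-39*(-1 + W)²)*(-3 + 23) = (-39*(-1 + 4/3)²)*(-3 + 23) = -39*(⅓)²*20 = -39*⅑*20 = -13/3*20 = -260/3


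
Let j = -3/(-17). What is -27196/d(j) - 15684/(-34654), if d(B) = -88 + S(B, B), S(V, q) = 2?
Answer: 235949752/745061 ≈ 316.69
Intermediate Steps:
j = 3/17 (j = -3*(-1/17) = 3/17 ≈ 0.17647)
d(B) = -86 (d(B) = -88 + 2 = -86)
-27196/d(j) - 15684/(-34654) = -27196/(-86) - 15684/(-34654) = -27196*(-1/86) - 15684*(-1/34654) = 13598/43 + 7842/17327 = 235949752/745061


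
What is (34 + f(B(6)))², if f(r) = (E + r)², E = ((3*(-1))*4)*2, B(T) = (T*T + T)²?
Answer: 9166567637956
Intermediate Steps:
B(T) = (T + T²)² (B(T) = (T² + T)² = (T + T²)²)
E = -24 (E = -3*4*2 = -12*2 = -24)
f(r) = (-24 + r)²
(34 + f(B(6)))² = (34 + (-24 + 6²*(1 + 6)²)²)² = (34 + (-24 + 36*7²)²)² = (34 + (-24 + 36*49)²)² = (34 + (-24 + 1764)²)² = (34 + 1740²)² = (34 + 3027600)² = 3027634² = 9166567637956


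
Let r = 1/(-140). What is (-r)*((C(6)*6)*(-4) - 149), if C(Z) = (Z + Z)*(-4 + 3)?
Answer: 139/140 ≈ 0.99286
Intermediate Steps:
r = -1/140 ≈ -0.0071429
C(Z) = -2*Z (C(Z) = (2*Z)*(-1) = -2*Z)
(-r)*((C(6)*6)*(-4) - 149) = (-1*(-1/140))*((-2*6*6)*(-4) - 149) = (-12*6*(-4) - 149)/140 = (-72*(-4) - 149)/140 = (288 - 149)/140 = (1/140)*139 = 139/140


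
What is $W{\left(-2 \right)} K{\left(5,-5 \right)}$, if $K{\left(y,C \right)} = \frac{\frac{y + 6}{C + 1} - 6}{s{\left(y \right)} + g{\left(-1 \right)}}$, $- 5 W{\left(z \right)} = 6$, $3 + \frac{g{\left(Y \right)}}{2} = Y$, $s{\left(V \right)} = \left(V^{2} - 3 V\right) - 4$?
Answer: $- \frac{21}{4} \approx -5.25$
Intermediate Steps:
$s{\left(V \right)} = -4 + V^{2} - 3 V$
$g{\left(Y \right)} = -6 + 2 Y$
$W{\left(z \right)} = - \frac{6}{5}$ ($W{\left(z \right)} = \left(- \frac{1}{5}\right) 6 = - \frac{6}{5}$)
$K{\left(y,C \right)} = \frac{-6 + \frac{6 + y}{1 + C}}{-12 + y^{2} - 3 y}$ ($K{\left(y,C \right)} = \frac{\frac{y + 6}{C + 1} - 6}{\left(-4 + y^{2} - 3 y\right) + \left(-6 + 2 \left(-1\right)\right)} = \frac{\frac{6 + y}{1 + C} - 6}{\left(-4 + y^{2} - 3 y\right) - 8} = \frac{-6 + \frac{6 + y}{1 + C}}{-12 + y^{2} - 3 y}$)
$W{\left(-2 \right)} K{\left(5,-5 \right)} = - \frac{6 \frac{\left(-1\right) 5 + 6 \left(-5\right)}{12 - 5^{2} + 3 \cdot 5 + 8 \left(-5\right) - 5 \left(4 - 5^{2} + 3 \cdot 5\right)}}{5} = - \frac{6 \frac{-5 - 30}{12 - 25 + 15 - 40 - 5 \left(4 - 25 + 15\right)}}{5} = - \frac{6 \frac{1}{12 - 25 + 15 - 40 - 5 \left(4 - 25 + 15\right)} \left(-35\right)}{5} = - \frac{6 \frac{1}{12 - 25 + 15 - 40 - -30} \left(-35\right)}{5} = - \frac{6 \frac{1}{12 - 25 + 15 - 40 + 30} \left(-35\right)}{5} = - \frac{6 \frac{1}{-8} \left(-35\right)}{5} = - \frac{6 \left(\left(- \frac{1}{8}\right) \left(-35\right)\right)}{5} = \left(- \frac{6}{5}\right) \frac{35}{8} = - \frac{21}{4}$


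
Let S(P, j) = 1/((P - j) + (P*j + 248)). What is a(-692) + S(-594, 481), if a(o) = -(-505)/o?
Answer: -144703897/198286372 ≈ -0.72977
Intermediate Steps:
S(P, j) = 1/(248 + P - j + P*j) (S(P, j) = 1/((P - j) + (248 + P*j)) = 1/(248 + P - j + P*j))
a(o) = 505/o
a(-692) + S(-594, 481) = 505/(-692) + 1/(248 - 594 - 1*481 - 594*481) = 505*(-1/692) + 1/(248 - 594 - 481 - 285714) = -505/692 + 1/(-286541) = -505/692 - 1/286541 = -144703897/198286372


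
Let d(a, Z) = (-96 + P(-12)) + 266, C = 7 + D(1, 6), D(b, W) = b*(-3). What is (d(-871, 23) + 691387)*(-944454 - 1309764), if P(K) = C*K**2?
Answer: -1560218666994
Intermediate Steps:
D(b, W) = -3*b
C = 4 (C = 7 - 3*1 = 7 - 3 = 4)
P(K) = 4*K**2
d(a, Z) = 746 (d(a, Z) = (-96 + 4*(-12)**2) + 266 = (-96 + 4*144) + 266 = (-96 + 576) + 266 = 480 + 266 = 746)
(d(-871, 23) + 691387)*(-944454 - 1309764) = (746 + 691387)*(-944454 - 1309764) = 692133*(-2254218) = -1560218666994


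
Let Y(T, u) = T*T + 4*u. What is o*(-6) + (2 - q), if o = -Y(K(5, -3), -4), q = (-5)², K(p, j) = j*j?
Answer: 367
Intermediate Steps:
K(p, j) = j²
Y(T, u) = T² + 4*u
q = 25
o = -65 (o = -(((-3)²)² + 4*(-4)) = -(9² - 16) = -(81 - 16) = -1*65 = -65)
o*(-6) + (2 - q) = -65*(-6) + (2 - 1*25) = 390 + (2 - 25) = 390 - 23 = 367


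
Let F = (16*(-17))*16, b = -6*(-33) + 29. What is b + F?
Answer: -4125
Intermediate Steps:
b = 227 (b = 198 + 29 = 227)
F = -4352 (F = -272*16 = -4352)
b + F = 227 - 4352 = -4125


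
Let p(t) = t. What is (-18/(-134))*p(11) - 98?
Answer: -6467/67 ≈ -96.522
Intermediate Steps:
(-18/(-134))*p(11) - 98 = -18/(-134)*11 - 98 = -18*(-1/134)*11 - 98 = (9/67)*11 - 98 = 99/67 - 98 = -6467/67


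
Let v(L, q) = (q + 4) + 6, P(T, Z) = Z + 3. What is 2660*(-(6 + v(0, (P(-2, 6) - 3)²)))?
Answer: -138320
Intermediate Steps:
P(T, Z) = 3 + Z
v(L, q) = 10 + q (v(L, q) = (4 + q) + 6 = 10 + q)
2660*(-(6 + v(0, (P(-2, 6) - 3)²))) = 2660*(-(6 + (10 + ((3 + 6) - 3)²))) = 2660*(-(6 + (10 + (9 - 3)²))) = 2660*(-(6 + (10 + 6²))) = 2660*(-(6 + (10 + 36))) = 2660*(-(6 + 46)) = 2660*(-1*52) = 2660*(-52) = -138320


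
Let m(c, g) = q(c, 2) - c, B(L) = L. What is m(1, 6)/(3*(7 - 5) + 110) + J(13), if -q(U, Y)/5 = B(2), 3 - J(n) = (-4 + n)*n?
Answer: -13235/116 ≈ -114.09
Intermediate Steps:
J(n) = 3 - n*(-4 + n) (J(n) = 3 - (-4 + n)*n = 3 - n*(-4 + n))
q(U, Y) = -10 (q(U, Y) = -5*2 = -10)
m(c, g) = -10 - c
m(1, 6)/(3*(7 - 5) + 110) + J(13) = (-10 - 1*1)/(3*(7 - 5) + 110) + (3 - 1*13**2 + 4*13) = (-10 - 1)/(3*2 + 110) + (3 - 1*169 + 52) = -11/(6 + 110) + (3 - 169 + 52) = -11/116 - 114 = -13235/116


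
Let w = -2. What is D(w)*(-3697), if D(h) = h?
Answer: 7394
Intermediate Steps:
D(w)*(-3697) = -2*(-3697) = 7394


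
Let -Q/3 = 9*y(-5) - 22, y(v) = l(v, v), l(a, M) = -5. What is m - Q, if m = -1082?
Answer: -1283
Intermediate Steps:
y(v) = -5
Q = 201 (Q = -3*(9*(-5) - 22) = -3*(-45 - 22) = -3*(-67) = 201)
m - Q = -1082 - 1*201 = -1082 - 201 = -1283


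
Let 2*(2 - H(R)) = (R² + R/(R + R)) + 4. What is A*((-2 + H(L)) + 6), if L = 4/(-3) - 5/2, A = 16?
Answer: -518/9 ≈ -57.556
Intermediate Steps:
L = -23/6 (L = 4*(-⅓) - 5*½ = -4/3 - 5/2 = -23/6 ≈ -3.8333)
H(R) = -¼ - R²/2 (H(R) = 2 - ((R² + R/(R + R)) + 4)/2 = 2 - ((R² + R/((2*R))) + 4)/2 = 2 - ((R² + (1/(2*R))*R) + 4)/2 = 2 - ((R² + ½) + 4)/2 = 2 - ((½ + R²) + 4)/2 = 2 - (9/2 + R²)/2 = 2 + (-9/4 - R²/2) = -¼ - R²/2)
A*((-2 + H(L)) + 6) = 16*((-2 + (-¼ - (-23/6)²/2)) + 6) = 16*((-2 + (-¼ - ½*529/36)) + 6) = 16*((-2 + (-¼ - 529/72)) + 6) = 16*((-2 - 547/72) + 6) = 16*(-691/72 + 6) = 16*(-259/72) = -518/9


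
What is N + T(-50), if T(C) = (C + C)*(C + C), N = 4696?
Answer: 14696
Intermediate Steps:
T(C) = 4*C² (T(C) = (2*C)*(2*C) = 4*C²)
N + T(-50) = 4696 + 4*(-50)² = 4696 + 4*2500 = 4696 + 10000 = 14696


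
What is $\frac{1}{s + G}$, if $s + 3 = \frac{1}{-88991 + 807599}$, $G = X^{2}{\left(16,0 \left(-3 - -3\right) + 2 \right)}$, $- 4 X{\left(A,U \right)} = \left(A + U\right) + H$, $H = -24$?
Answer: $- \frac{718608}{538955} \approx -1.3333$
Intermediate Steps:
$X{\left(A,U \right)} = 6 - \frac{A}{4} - \frac{U}{4}$ ($X{\left(A,U \right)} = - \frac{\left(A + U\right) - 24}{4} = - \frac{-24 + A + U}{4} = 6 - \frac{A}{4} - \frac{U}{4}$)
$G = \frac{9}{4}$ ($G = \left(6 - 4 - \frac{0 \left(-3 - -3\right) + 2}{4}\right)^{2} = \left(6 - 4 - \frac{0 \left(-3 + 3\right) + 2}{4}\right)^{2} = \left(6 - 4 - \frac{0 \cdot 0 + 2}{4}\right)^{2} = \left(6 - 4 - \frac{0 + 2}{4}\right)^{2} = \left(6 - 4 - \frac{1}{2}\right)^{2} = \left(\frac{3}{2}\right)^{2} = \frac{9}{4} \approx 2.25$)
$s = - \frac{2155823}{718608}$ ($s = -3 + \frac{1}{-88991 + 807599} = -3 + \frac{1}{718608} = - \frac{2155823}{718608} \approx -3.0$)
$\frac{1}{s + G} = \frac{1}{- \frac{2155823}{718608} + \frac{9}{4}} = \frac{1}{- \frac{538955}{718608}} = - \frac{718608}{538955}$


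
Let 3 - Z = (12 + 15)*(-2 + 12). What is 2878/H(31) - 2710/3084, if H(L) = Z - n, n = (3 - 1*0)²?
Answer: -200494/17733 ≈ -11.306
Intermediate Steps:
n = 9 (n = (3 + 0)² = 3² = 9)
Z = -267 (Z = 3 - (12 + 15)*(-2 + 12) = 3 - 27*10 = 3 - 1*270 = 3 - 270 = -267)
H(L) = -276 (H(L) = -267 - 1*9 = -267 - 9 = -276)
2878/H(31) - 2710/3084 = 2878/(-276) - 2710/3084 = 2878*(-1/276) - 2710*1/3084 = -1439/138 - 1355/1542 = -200494/17733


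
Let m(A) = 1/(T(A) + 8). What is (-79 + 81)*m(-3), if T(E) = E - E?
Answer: ¼ ≈ 0.25000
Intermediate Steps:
T(E) = 0
m(A) = ⅛ (m(A) = 1/(0 + 8) = 1/8 = ⅛)
(-79 + 81)*m(-3) = (-79 + 81)*(⅛) = 2*(⅛) = ¼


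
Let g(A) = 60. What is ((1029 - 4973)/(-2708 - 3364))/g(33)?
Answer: 493/45540 ≈ 0.010826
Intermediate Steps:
((1029 - 4973)/(-2708 - 3364))/g(33) = ((1029 - 4973)/(-2708 - 3364))/60 = -3944/(-6072)*(1/60) = -3944*(-1/6072)*(1/60) = (493/759)*(1/60) = 493/45540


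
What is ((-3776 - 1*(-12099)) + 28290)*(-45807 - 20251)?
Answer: -2418581554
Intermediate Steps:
((-3776 - 1*(-12099)) + 28290)*(-45807 - 20251) = ((-3776 + 12099) + 28290)*(-66058) = (8323 + 28290)*(-66058) = 36613*(-66058) = -2418581554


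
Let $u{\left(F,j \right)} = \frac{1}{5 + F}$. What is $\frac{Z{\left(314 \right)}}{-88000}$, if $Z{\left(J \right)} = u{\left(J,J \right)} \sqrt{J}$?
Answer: $- \frac{\sqrt{314}}{28072000} \approx -6.3124 \cdot 10^{-7}$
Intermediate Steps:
$Z{\left(J \right)} = \frac{\sqrt{J}}{5 + J}$
$\frac{Z{\left(314 \right)}}{-88000} = \frac{\sqrt{314} \frac{1}{5 + 314}}{-88000} = \frac{\sqrt{314}}{319} \left(- \frac{1}{88000}\right) = - \frac{\sqrt{314}}{28072000}$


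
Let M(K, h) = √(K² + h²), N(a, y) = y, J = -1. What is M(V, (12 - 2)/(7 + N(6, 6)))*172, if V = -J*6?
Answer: 344*√1546/13 ≈ 1040.4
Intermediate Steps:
V = 6 (V = -1*(-1)*6 = 1*6 = 6)
M(V, (12 - 2)/(7 + N(6, 6)))*172 = √(6² + ((12 - 2)/(7 + 6))²)*172 = √(36 + (10/13)²)*172 = √(36 + 100/169)*172 = √(6184/169)*172 = (2*√1546/13)*172 = 344*√1546/13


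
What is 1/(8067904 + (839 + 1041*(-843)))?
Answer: 1/7191180 ≈ 1.3906e-7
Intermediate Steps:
1/(8067904 + (839 + 1041*(-843))) = 1/(8067904 + (839 - 877563)) = 1/(8067904 - 876724) = 1/7191180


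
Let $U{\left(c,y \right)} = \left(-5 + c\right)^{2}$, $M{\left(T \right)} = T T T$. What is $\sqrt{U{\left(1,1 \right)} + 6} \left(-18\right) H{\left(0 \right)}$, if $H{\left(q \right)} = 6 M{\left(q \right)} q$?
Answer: $0$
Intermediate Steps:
$M{\left(T \right)} = T^{3}$ ($M{\left(T \right)} = T^{2} T = T^{3}$)
$H{\left(q \right)} = 6 q^{4}$ ($H{\left(q \right)} = 6 q^{3} q = 6 q^{4}$)
$\sqrt{U{\left(1,1 \right)} + 6} \left(-18\right) H{\left(0 \right)} = \sqrt{\left(-5 + 1\right)^{2} + 6} \left(-18\right) 6 \cdot 0^{4} = \sqrt{\left(-4\right)^{2} + 6} \left(-18\right) 6 \cdot 0 = \sqrt{16 + 6} \left(-18\right) 0 = \sqrt{22} \left(-18\right) 0 = - 18 \sqrt{22} \cdot 0 = 0$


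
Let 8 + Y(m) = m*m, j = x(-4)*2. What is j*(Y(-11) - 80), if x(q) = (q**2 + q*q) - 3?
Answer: 1914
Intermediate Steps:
x(q) = -3 + 2*q**2 (x(q) = (q**2 + q**2) - 3 = 2*q**2 - 3 = -3 + 2*q**2)
j = 58 (j = (-3 + 2*(-4)**2)*2 = (-3 + 2*16)*2 = (-3 + 32)*2 = 29*2 = 58)
Y(m) = -8 + m**2 (Y(m) = -8 + m*m = -8 + m**2)
j*(Y(-11) - 80) = 58*((-8 + (-11)**2) - 80) = 58*((-8 + 121) - 80) = 58*(113 - 80) = 58*33 = 1914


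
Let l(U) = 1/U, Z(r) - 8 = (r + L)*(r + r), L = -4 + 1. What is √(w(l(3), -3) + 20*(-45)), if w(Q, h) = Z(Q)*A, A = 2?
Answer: 2*I*√1997/3 ≈ 29.792*I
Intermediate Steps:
L = -3
Z(r) = 8 + 2*r*(-3 + r) (Z(r) = 8 + (r - 3)*(r + r) = 8 + (-3 + r)*(2*r) = 8 + 2*r*(-3 + r))
l(U) = 1/U
w(Q, h) = 16 - 12*Q + 4*Q² (w(Q, h) = (8 - 6*Q + 2*Q²)*2 = 16 - 12*Q + 4*Q²)
√(w(l(3), -3) + 20*(-45)) = √((16 - 12/3 + 4*(1/3)²) + 20*(-45)) = √((16 - 12*⅓ + 4*(⅓)²) - 900) = √((16 - 4 + 4*(⅑)) - 900) = √((16 - 4 + 4/9) - 900) = √(112/9 - 900) = √(-7988/9) = 2*I*√1997/3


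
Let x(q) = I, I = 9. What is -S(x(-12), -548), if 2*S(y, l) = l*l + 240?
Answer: -150272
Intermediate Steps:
x(q) = 9
S(y, l) = 120 + l²/2 (S(y, l) = (l*l + 240)/2 = (l² + 240)/2 = (240 + l²)/2 = 120 + l²/2)
-S(x(-12), -548) = -(120 + (½)*(-548)²) = -(120 + (½)*300304) = -(120 + 150152) = -1*150272 = -150272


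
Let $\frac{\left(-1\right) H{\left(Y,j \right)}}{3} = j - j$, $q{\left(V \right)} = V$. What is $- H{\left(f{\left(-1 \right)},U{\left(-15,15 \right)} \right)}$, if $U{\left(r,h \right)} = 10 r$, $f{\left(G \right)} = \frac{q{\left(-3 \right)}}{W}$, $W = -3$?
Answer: $0$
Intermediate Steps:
$f{\left(G \right)} = 1$ ($f{\left(G \right)} = - \frac{3}{-3} = \left(-3\right) \left(- \frac{1}{3}\right) = 1$)
$H{\left(Y,j \right)} = 0$ ($H{\left(Y,j \right)} = - 3 \left(j - j\right) = \left(-3\right) 0 = 0$)
$- H{\left(f{\left(-1 \right)},U{\left(-15,15 \right)} \right)} = \left(-1\right) 0 = 0$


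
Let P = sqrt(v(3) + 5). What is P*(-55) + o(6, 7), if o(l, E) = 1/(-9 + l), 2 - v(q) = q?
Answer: -331/3 ≈ -110.33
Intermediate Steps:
v(q) = 2 - q
P = 2 (P = sqrt((2 - 1*3) + 5) = sqrt((2 - 3) + 5) = sqrt(-1 + 5) = sqrt(4) = 2)
P*(-55) + o(6, 7) = 2*(-55) + 1/(-9 + 6) = -110 + 1/(-3) = -110 - 1/3 = -331/3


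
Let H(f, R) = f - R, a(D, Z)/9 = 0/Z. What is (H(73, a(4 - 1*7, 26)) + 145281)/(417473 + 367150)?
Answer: 145354/784623 ≈ 0.18525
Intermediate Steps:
a(D, Z) = 0 (a(D, Z) = 9*(0/Z) = 9*0 = 0)
(H(73, a(4 - 1*7, 26)) + 145281)/(417473 + 367150) = ((73 - 1*0) + 145281)/(417473 + 367150) = ((73 + 0) + 145281)/784623 = (73 + 145281)*(1/784623) = 145354*(1/784623) = 145354/784623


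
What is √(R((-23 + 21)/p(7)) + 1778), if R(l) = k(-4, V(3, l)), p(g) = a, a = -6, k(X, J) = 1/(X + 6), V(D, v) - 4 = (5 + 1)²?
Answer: √7114/2 ≈ 42.172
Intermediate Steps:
V(D, v) = 40 (V(D, v) = 4 + (5 + 1)² = 4 + 6² = 4 + 36 = 40)
k(X, J) = 1/(6 + X)
p(g) = -6
R(l) = ½ (R(l) = 1/(6 - 4) = 1/2 = ½)
√(R((-23 + 21)/p(7)) + 1778) = √(½ + 1778) = √(3557/2) = √7114/2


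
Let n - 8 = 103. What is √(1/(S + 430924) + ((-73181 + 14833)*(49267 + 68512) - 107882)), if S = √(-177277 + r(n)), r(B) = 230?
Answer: √((-2961429082743975 - 6872276974*I*√177047)/(430924 + I*√177047)) ≈ 82899.0*I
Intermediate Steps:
n = 111 (n = 8 + 103 = 111)
S = I*√177047 (S = √(-177277 + 230) = √(-177047) = I*√177047 ≈ 420.77*I)
√(1/(S + 430924) + ((-73181 + 14833)*(49267 + 68512) - 107882)) = √(1/(I*√177047 + 430924) + ((-73181 + 14833)*(49267 + 68512) - 107882)) = √(1/(430924 + I*√177047) + (-58348*117779 - 107882)) = √(1/(430924 + I*√177047) + (-6872169092 - 107882)) = √(1/(430924 + I*√177047) - 6872276974) = √(-6872276974 + 1/(430924 + I*√177047))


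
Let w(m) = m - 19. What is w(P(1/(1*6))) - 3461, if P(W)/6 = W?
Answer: -3479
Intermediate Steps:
P(W) = 6*W
w(m) = -19 + m
w(P(1/(1*6))) - 3461 = (-19 + 6*(1/(1*6))) - 3461 = (-19 + 6*(1*(⅙))) - 3461 = (-19 + 6*(⅙)) - 3461 = (-19 + 1) - 3461 = -18 - 3461 = -3479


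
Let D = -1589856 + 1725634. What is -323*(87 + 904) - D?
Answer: -455871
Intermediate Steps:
D = 135778
-323*(87 + 904) - D = -323*(87 + 904) - 1*135778 = -323*991 - 135778 = -320093 - 135778 = -455871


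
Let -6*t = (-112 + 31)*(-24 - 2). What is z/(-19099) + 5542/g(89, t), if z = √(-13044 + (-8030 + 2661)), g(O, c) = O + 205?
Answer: 2771/147 - I*√18413/19099 ≈ 18.85 - 0.0071048*I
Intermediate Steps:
t = -351 (t = -(-112 + 31)*(-24 - 2)/6 = -(-27)*(-26)/2 = -⅙*2106 = -351)
g(O, c) = 205 + O
z = I*√18413 (z = √(-13044 - 5369) = √(-18413) = I*√18413 ≈ 135.69*I)
z/(-19099) + 5542/g(89, t) = (I*√18413)/(-19099) + 5542/(205 + 89) = (I*√18413)*(-1/19099) + 5542/294 = -I*√18413/19099 + 5542*(1/294) = -I*√18413/19099 + 2771/147 = 2771/147 - I*√18413/19099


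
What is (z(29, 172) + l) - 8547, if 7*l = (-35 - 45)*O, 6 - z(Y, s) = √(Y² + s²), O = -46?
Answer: -56107/7 - 5*√1217 ≈ -8189.7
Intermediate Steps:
z(Y, s) = 6 - √(Y² + s²)
l = 3680/7 (l = ((-35 - 45)*(-46))/7 = (-80*(-46))/7 = (⅐)*3680 = 3680/7 ≈ 525.71)
(z(29, 172) + l) - 8547 = ((6 - √(29² + 172²)) + 3680/7) - 8547 = ((6 - √(841 + 29584)) + 3680/7) - 8547 = ((6 - √30425) + 3680/7) - 8547 = ((6 - 5*√1217) + 3680/7) - 8547 = (3722/7 - 5*√1217) - 8547 = -56107/7 - 5*√1217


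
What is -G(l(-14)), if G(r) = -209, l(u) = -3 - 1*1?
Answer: 209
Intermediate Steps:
l(u) = -4 (l(u) = -3 - 1 = -4)
-G(l(-14)) = -1*(-209) = 209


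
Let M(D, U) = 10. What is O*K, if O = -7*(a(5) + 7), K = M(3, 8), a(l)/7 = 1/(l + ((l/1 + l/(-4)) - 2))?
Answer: -15190/27 ≈ -562.59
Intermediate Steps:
a(l) = 7/(-2 + 7*l/4) (a(l) = 7/(l + ((l/1 + l/(-4)) - 2)) = 7/(l + ((l*1 + l*(-¼)) - 2)) = 7/(l + ((l - l/4) - 2)) = 7/(l + (3*l/4 - 2)) = 7/(l + (-2 + 3*l/4)) = 7/(-2 + 7*l/4))
K = 10
O = -1519/27 (O = -7*(28/(-8 + 7*5) + 7) = -7*(28/(-8 + 35) + 7) = -7*(28/27 + 7) = -7*217/27 = -1519/27 ≈ -56.259)
O*K = -1519/27*10 = -15190/27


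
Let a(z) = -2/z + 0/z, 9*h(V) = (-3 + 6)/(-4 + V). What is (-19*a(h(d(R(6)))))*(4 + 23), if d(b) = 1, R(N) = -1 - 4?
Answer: -9234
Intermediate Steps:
R(N) = -5
h(V) = 1/(3*(-4 + V)) (h(V) = ((-3 + 6)/(-4 + V))/9 = (3/(-4 + V))/9 = 1/(3*(-4 + V)))
a(z) = -2/z (a(z) = -2/z + 0 = -2/z)
(-19*a(h(d(R(6)))))*(4 + 23) = (-(-38)/(1/(3*(-4 + 1))))*(4 + 23) = -(-38)/((1/3)/(-3))*27 = -(-38)/((1/3)*(-1/3))*27 = -(-38)/(-1/9)*27 = -(-38)*(-9)*27 = -19*18*27 = -342*27 = -9234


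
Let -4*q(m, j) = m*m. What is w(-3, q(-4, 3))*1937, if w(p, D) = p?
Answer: -5811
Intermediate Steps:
q(m, j) = -m²/4 (q(m, j) = -m*m/4 = -m²/4)
w(-3, q(-4, 3))*1937 = -3*1937 = -5811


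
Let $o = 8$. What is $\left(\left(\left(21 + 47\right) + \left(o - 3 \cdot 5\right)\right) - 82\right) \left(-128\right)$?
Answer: $2688$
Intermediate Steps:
$\left(\left(\left(21 + 47\right) + \left(o - 3 \cdot 5\right)\right) - 82\right) \left(-128\right) = \left(\left(\left(21 + 47\right) + \left(8 - 3 \cdot 5\right)\right) - 82\right) \left(-128\right) = \left(\left(68 + \left(8 - 15\right)\right) - 82\right) \left(-128\right) = \left(\left(68 - 7\right) - 82\right) \left(-128\right) = \left(61 - 82\right) \left(-128\right) = \left(-21\right) \left(-128\right) = 2688$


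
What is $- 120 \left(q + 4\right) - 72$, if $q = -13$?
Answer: $1008$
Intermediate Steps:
$- 120 \left(q + 4\right) - 72 = - 120 \left(-13 + 4\right) - 72 = \left(-120\right) \left(-9\right) - 72 = 1080 - 72 = 1008$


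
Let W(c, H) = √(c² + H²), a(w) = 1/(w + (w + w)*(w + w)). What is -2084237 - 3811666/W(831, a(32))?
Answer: -2084237 - 15734557248*√470696984617/2353484923085 ≈ -2.0888e+6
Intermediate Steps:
a(w) = 1/(w + 4*w²) (a(w) = 1/(w + (2*w)*(2*w)) = 1/(w + 4*w²))
W(c, H) = √(H² + c²)
-2084237 - 3811666/W(831, a(32)) = -2084237 - 3811666/√((1/(32*(1 + 4*32)))² + 831²) = -2084237 - 3811666/√((1/(32*(1 + 128)))² + 690561) = -2084237 - 3811666/√(((1/32)/129)² + 690561) = -2084237 - 3811666/√(((1/32)*(1/129))² + 690561) = -2084237 - 3811666/√((1/4128)² + 690561) = -2084237 - 3811666/√(1/17040384 + 690561) = -2084237 - 3811666*4128*√470696984617/2353484923085 = -2084237 - 15734557248*√470696984617/2353484923085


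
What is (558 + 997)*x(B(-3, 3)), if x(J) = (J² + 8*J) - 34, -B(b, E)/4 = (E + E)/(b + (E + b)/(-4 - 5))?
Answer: 146170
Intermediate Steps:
B(b, E) = -8*E/(-E/9 + 8*b/9) (B(b, E) = -4*(E + E)/(b + (E + b)/(-4 - 5)) = -4*2*E/(b + (E + b)/(-9)) = -4*2*E/(b + (E + b)*(-⅑)) = -4*2*E/(b + (-E/9 - b/9)) = -4*2*E/(-E/9 + 8*b/9) = -8*E/(-E/9 + 8*b/9))
x(J) = -34 + J² + 8*J
(558 + 997)*x(B(-3, 3)) = (558 + 997)*(-34 + (72*3/(3 - 8*(-3)))² + 8*(72*3/(3 - 8*(-3)))) = 1555*(-34 + (72*3/(3 + 24))² + 8*(72*3/(3 + 24))) = 1555*(-34 + (72*3/27)² + 8*(72*3/27)) = 1555*(-34 + (72*3*(1/27))² + 8*(72*3*(1/27))) = 1555*(-34 + 8² + 8*8) = 1555*(-34 + 64 + 64) = 1555*94 = 146170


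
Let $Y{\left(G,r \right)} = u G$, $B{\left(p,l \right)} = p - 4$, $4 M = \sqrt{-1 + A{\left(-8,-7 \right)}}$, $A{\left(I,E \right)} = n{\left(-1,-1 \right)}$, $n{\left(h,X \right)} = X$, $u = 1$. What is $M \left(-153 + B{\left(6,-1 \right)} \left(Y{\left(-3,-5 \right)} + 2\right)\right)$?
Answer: $- \frac{155 i \sqrt{2}}{4} \approx - 54.801 i$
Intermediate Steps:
$A{\left(I,E \right)} = -1$
$M = \frac{i \sqrt{2}}{4}$ ($M = \frac{\sqrt{-1 - 1}}{4} = \frac{\sqrt{-2}}{4} = \frac{i \sqrt{2}}{4} \approx 0.35355 i$)
$B{\left(p,l \right)} = -4 + p$
$Y{\left(G,r \right)} = G$ ($Y{\left(G,r \right)} = 1 G = G$)
$M \left(-153 + B{\left(6,-1 \right)} \left(Y{\left(-3,-5 \right)} + 2\right)\right) = \frac{i \sqrt{2}}{4} \left(-153 + \left(-4 + 6\right) \left(-3 + 2\right)\right) = \frac{i \sqrt{2}}{4} \left(-153 + 2 \left(-1\right)\right) = \frac{i \sqrt{2}}{4} \left(-153 - 2\right) = \frac{i \sqrt{2}}{4} \left(-155\right) = - \frac{155 i \sqrt{2}}{4}$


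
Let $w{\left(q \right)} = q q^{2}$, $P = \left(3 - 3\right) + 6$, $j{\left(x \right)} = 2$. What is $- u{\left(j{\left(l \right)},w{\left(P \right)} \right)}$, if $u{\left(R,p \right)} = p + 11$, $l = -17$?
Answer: $-227$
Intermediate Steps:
$P = 6$ ($P = \left(3 - 3\right) + 6 = 0 + 6 = 6$)
$w{\left(q \right)} = q^{3}$
$u{\left(R,p \right)} = 11 + p$
$- u{\left(j{\left(l \right)},w{\left(P \right)} \right)} = - (11 + 6^{3}) = - (11 + 216) = \left(-1\right) 227 = -227$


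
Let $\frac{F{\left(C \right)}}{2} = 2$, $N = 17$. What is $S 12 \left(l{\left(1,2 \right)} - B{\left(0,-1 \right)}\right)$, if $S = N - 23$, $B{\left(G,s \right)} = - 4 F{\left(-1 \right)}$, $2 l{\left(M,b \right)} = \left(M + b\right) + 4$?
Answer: $-1404$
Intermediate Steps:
$F{\left(C \right)} = 4$ ($F{\left(C \right)} = 2 \cdot 2 = 4$)
$l{\left(M,b \right)} = 2 + \frac{M}{2} + \frac{b}{2}$ ($l{\left(M,b \right)} = \frac{\left(M + b\right) + 4}{2} = \frac{4 + M + b}{2} = 2 + \frac{M}{2} + \frac{b}{2}$)
$B{\left(G,s \right)} = -16$ ($B{\left(G,s \right)} = \left(-4\right) 4 = -16$)
$S = -6$ ($S = 17 - 23 = -6$)
$S 12 \left(l{\left(1,2 \right)} - B{\left(0,-1 \right)}\right) = \left(-6\right) 12 \left(\left(2 + \frac{1}{2} \cdot 1 + \frac{1}{2} \cdot 2\right) - -16\right) = - 72 \left(\left(2 + \frac{1}{2} + 1\right) + 16\right) = - 72 \left(\frac{7}{2} + 16\right) = \left(-72\right) \frac{39}{2} = -1404$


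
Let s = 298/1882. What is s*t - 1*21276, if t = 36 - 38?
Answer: -20021014/941 ≈ -21276.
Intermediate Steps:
s = 149/941 (s = 298*(1/1882) = 149/941 ≈ 0.15834)
t = -2
s*t - 1*21276 = (149/941)*(-2) - 1*21276 = -298/941 - 21276 = -20021014/941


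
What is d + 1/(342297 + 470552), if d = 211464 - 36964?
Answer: 141842150501/812849 ≈ 1.7450e+5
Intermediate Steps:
d = 174500
d + 1/(342297 + 470552) = 174500 + 1/(342297 + 470552) = 174500 + 1/812849 = 141842150501/812849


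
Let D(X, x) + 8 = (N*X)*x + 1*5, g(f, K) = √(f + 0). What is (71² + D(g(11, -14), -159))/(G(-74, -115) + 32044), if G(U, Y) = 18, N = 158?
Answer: 2519/16031 - 12561*√11/16031 ≈ -2.4416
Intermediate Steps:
g(f, K) = √f
D(X, x) = -3 + 158*X*x (D(X, x) = -8 + ((158*X)*x + 1*5) = -8 + (158*X*x + 5) = -8 + (5 + 158*X*x) = -3 + 158*X*x)
(71² + D(g(11, -14), -159))/(G(-74, -115) + 32044) = (71² + (-3 + 158*√11*(-159)))/(18 + 32044) = (5041 + (-3 - 25122*√11))/32062 = (5038 - 25122*√11)*(1/32062) = 2519/16031 - 12561*√11/16031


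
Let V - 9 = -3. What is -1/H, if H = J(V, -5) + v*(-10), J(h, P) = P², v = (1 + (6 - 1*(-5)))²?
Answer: 1/1415 ≈ 0.00070671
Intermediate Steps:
V = 6 (V = 9 - 3 = 6)
v = 144 (v = (1 + (6 + 5))² = (1 + 11)² = 12² = 144)
H = -1415 (H = (-5)² + 144*(-10) = 25 - 1440 = -1415)
-1/H = -1/(-1415) = -1*(-1/1415) = 1/1415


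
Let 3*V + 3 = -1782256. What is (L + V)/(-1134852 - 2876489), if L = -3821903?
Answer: 13247968/12034023 ≈ 1.1009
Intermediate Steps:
V = -1782259/3 (V = -1 + (⅓)*(-1782256) = -1 - 1782256/3 = -1782259/3 ≈ -5.9409e+5)
(L + V)/(-1134852 - 2876489) = (-3821903 - 1782259/3)/(-1134852 - 2876489) = -13247968/3/(-4011341) = -13247968/3*(-1/4011341) = 13247968/12034023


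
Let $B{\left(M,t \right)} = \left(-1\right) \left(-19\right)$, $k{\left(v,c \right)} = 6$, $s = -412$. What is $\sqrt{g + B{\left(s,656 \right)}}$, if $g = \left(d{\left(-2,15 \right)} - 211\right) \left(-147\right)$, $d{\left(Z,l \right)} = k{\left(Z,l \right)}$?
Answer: $\sqrt{30154} \approx 173.65$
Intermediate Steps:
$B{\left(M,t \right)} = 19$
$d{\left(Z,l \right)} = 6$
$g = 30135$ ($g = \left(6 - 211\right) \left(-147\right) = \left(-205\right) \left(-147\right) = 30135$)
$\sqrt{g + B{\left(s,656 \right)}} = \sqrt{30135 + 19} = \sqrt{30154}$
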